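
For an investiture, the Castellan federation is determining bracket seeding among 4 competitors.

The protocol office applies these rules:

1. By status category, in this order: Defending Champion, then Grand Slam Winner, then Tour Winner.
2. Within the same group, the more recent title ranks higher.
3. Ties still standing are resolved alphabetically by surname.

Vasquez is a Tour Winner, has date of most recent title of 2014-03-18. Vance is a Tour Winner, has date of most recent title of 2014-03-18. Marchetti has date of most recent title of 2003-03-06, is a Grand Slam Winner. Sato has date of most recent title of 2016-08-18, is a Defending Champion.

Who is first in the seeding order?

Sato

By status category: Sato (Defending Champion); then Marchetti (Grand Slam Winner); then Vance and Vasquez (Tour Winner).
Vance and Vasquez both have date of most recent title 2014-03-18, so the next rule applies.
Among Vance and Vasquez, alphabetically by surname: Vance before Vasquez.
Order: Sato, Marchetti, Vance, Vasquez.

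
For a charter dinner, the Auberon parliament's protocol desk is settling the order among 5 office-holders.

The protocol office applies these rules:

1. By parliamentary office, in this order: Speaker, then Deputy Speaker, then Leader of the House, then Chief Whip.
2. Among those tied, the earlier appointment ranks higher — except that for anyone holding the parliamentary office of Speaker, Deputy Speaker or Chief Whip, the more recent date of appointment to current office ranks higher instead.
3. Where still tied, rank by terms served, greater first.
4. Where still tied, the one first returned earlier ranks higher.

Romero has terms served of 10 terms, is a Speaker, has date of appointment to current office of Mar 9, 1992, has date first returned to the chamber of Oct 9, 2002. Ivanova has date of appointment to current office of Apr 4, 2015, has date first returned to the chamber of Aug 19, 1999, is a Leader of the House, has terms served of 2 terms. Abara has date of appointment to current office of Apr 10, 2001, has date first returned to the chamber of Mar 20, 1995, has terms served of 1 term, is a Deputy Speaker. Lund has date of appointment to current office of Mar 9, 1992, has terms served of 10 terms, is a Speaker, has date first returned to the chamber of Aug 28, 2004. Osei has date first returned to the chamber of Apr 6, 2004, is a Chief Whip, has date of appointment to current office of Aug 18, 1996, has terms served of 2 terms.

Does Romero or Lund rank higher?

Romero

By parliamentary office: Romero and Lund (Speaker); then Abara (Deputy Speaker); then Ivanova (Leader of the House); then Osei (Chief Whip).
Romero and Lund both have date of appointment to current office Mar 9, 1992, so the next rule applies.
Romero and Lund both have terms served 10 terms, so the next rule applies.
Among Romero and Lund, by date first returned to the chamber (earlier first): Romero (Oct 9, 2002) before Lund (Aug 28, 2004).
So Romero takes precedence.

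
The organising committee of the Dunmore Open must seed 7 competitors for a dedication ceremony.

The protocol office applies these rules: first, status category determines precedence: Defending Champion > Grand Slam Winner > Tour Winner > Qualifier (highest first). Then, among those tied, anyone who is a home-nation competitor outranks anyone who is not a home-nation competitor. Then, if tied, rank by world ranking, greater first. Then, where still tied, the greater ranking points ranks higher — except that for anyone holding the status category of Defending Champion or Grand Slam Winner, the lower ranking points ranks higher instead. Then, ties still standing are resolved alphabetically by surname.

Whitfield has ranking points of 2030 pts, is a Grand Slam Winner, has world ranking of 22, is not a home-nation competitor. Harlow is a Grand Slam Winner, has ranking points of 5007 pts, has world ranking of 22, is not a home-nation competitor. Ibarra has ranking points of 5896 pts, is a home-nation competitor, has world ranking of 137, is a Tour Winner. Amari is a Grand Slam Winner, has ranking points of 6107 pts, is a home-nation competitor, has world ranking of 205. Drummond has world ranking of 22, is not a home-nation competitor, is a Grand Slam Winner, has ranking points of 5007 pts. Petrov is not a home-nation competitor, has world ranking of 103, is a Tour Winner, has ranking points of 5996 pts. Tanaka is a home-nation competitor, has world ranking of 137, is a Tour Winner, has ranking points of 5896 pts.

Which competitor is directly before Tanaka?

Ibarra

By status category: Amari, Whitfield, Drummond and Harlow (Grand Slam Winner); then Ibarra, Tanaka and Petrov (Tour Winner).
Among Amari, Whitfield, Drummond and Harlow, a home-nation competitor before not a home-nation competitor: Amari (a home-nation competitor) before Whitfield, Drummond and Harlow (not a home-nation competitor).
Whitfield, Drummond and Harlow all have world ranking 22, so the next rule applies.
Among Whitfield, Drummond and Harlow, by ranking points (lower first) (reversed rule for this group): Whitfield (2030 pts) before Drummond and Harlow (5007 pts).
Among Drummond and Harlow, alphabetically by surname: Drummond before Harlow.
Among Ibarra, Tanaka and Petrov, a home-nation competitor before not a home-nation competitor: Ibarra and Tanaka (a home-nation competitor) before Petrov (not a home-nation competitor).
Ibarra and Tanaka both have world ranking 137, so the next rule applies.
Ibarra and Tanaka both have ranking points 5896 pts, so the next rule applies.
Among Ibarra and Tanaka, alphabetically by surname: Ibarra before Tanaka.
Order: Amari, Whitfield, Drummond, Harlow, Ibarra, Tanaka, Petrov.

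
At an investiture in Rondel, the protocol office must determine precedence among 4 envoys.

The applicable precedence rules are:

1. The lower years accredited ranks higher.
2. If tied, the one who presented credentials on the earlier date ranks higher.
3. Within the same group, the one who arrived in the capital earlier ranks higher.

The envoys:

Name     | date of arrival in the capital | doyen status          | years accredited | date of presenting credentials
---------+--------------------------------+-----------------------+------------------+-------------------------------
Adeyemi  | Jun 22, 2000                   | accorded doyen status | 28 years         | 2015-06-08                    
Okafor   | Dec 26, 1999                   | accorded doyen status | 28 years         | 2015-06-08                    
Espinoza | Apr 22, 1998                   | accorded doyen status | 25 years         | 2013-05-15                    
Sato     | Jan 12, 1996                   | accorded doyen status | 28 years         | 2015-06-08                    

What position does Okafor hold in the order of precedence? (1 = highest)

3

By years accredited (lower first): Espinoza (25 years); then Sato, Okafor and Adeyemi (each 28 years).
Sato, Okafor and Adeyemi all have date of presenting credentials 2015-06-08, so the next rule applies.
Among Sato, Okafor and Adeyemi, by date of arrival in the capital (earlier first): Sato (Jan 12, 1996) before Okafor (Dec 26, 1999) before Adeyemi (Jun 22, 2000).
Order: Espinoza, Sato, Okafor, Adeyemi. So position 3.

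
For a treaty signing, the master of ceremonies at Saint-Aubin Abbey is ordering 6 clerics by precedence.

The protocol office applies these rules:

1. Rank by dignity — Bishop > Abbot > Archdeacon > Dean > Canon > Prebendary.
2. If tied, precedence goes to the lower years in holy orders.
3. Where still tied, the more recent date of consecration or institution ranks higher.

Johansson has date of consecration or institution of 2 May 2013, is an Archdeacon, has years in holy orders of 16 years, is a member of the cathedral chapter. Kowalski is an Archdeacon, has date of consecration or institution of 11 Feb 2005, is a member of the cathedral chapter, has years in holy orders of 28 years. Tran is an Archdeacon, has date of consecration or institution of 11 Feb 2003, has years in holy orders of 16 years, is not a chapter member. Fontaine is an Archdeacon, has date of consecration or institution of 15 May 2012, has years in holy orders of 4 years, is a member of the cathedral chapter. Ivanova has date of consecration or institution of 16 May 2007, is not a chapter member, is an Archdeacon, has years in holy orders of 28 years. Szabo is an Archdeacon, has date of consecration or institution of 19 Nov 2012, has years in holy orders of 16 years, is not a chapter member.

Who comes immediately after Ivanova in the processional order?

Kowalski

By dignity: Fontaine, Johansson, Szabo, Tran, Ivanova and Kowalski (Archdeacon).
Among Fontaine, Johansson, Szabo, Tran, Ivanova and Kowalski, by years in holy orders (lower first): Fontaine (4 years) before Johansson, Szabo and Tran (16 years) before Ivanova and Kowalski (28 years).
Among Johansson, Szabo and Tran, by date of consecration or institution (later first): Johansson (2 May 2013) before Szabo (19 Nov 2012) before Tran (11 Feb 2003).
Among Ivanova and Kowalski, by date of consecration or institution (later first): Ivanova (16 May 2007) before Kowalski (11 Feb 2005).
Order: Fontaine, Johansson, Szabo, Tran, Ivanova, Kowalski.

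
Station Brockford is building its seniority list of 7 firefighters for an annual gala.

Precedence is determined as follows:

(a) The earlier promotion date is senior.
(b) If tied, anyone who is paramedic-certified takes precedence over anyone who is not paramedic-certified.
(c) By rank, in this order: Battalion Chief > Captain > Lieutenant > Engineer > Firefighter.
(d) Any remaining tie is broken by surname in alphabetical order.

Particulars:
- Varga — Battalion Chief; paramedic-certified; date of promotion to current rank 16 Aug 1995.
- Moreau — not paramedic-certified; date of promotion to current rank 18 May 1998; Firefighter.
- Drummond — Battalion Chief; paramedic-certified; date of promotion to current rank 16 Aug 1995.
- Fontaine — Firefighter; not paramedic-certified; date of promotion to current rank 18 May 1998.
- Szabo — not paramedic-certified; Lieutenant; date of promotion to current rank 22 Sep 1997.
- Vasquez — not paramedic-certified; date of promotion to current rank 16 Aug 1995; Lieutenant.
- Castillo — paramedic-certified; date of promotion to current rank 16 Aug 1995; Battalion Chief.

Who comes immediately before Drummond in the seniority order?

Castillo

By date of promotion to current rank (earlier first): Castillo, Drummond, Varga and Vasquez (each 16 Aug 1995); then Szabo (22 Sep 1997); then Fontaine and Moreau (both 18 May 1998).
Among Castillo, Drummond, Varga and Vasquez, paramedic-certified before not paramedic-certified: Castillo, Drummond and Varga (paramedic-certified) before Vasquez (not paramedic-certified).
Castillo, Drummond and Varga are each Battalion Chief, so the next rule applies.
Among Castillo, Drummond and Varga, alphabetically by surname: Castillo before Drummond before Varga.
Fontaine and Moreau are each not paramedic-certified, so the next rule applies.
Fontaine and Moreau are each Firefighter, so the next rule applies.
Among Fontaine and Moreau, alphabetically by surname: Fontaine before Moreau.
Order: Castillo, Drummond, Varga, Vasquez, Szabo, Fontaine, Moreau.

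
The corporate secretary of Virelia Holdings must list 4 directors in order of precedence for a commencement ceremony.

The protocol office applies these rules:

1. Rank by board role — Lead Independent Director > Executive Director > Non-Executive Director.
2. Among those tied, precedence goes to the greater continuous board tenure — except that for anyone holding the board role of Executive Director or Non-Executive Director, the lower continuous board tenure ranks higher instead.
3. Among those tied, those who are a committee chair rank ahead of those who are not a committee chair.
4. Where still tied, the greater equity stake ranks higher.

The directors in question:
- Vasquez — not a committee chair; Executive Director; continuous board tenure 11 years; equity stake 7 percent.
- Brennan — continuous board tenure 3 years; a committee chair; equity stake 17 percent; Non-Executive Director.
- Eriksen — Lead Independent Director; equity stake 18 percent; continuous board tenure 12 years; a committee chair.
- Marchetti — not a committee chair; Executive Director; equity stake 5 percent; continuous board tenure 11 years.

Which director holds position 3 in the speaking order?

Marchetti

By board role: Eriksen (Lead Independent Director); then Vasquez and Marchetti (Executive Director); then Brennan (Non-Executive Director).
Vasquez and Marchetti both have continuous board tenure 11 years, so the next rule applies.
Vasquez and Marchetti are each not a committee chair, so the next rule applies.
Among Vasquez and Marchetti, by equity stake (higher first): Vasquez (7 percent) before Marchetti (5 percent).
Order: Eriksen, Vasquez, Marchetti, Brennan.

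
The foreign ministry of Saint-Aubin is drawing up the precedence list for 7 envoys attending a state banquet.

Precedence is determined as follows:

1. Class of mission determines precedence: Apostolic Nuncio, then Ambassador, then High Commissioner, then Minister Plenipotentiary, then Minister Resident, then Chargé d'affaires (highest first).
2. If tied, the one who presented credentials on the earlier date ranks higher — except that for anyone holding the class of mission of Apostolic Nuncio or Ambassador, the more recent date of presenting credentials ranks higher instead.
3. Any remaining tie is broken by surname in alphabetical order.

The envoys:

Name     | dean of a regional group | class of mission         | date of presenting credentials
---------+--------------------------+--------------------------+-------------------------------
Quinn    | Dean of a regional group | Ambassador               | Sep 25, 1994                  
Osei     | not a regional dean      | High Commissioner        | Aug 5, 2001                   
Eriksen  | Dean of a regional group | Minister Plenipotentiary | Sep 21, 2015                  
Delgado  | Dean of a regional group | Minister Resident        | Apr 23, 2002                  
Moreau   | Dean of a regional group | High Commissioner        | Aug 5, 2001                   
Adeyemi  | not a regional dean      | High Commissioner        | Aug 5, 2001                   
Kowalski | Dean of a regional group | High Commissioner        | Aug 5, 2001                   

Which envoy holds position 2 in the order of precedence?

Adeyemi

By class of mission: Quinn (Ambassador); then Adeyemi, Kowalski, Moreau and Osei (High Commissioner); then Eriksen (Minister Plenipotentiary); then Delgado (Minister Resident).
Adeyemi, Kowalski, Moreau and Osei all have date of presenting credentials Aug 5, 2001, so the next rule applies.
Among Adeyemi, Kowalski, Moreau and Osei, alphabetically by surname: Adeyemi before Kowalski before Moreau before Osei.
Order: Quinn, Adeyemi, Kowalski, Moreau, Osei, Eriksen, Delgado.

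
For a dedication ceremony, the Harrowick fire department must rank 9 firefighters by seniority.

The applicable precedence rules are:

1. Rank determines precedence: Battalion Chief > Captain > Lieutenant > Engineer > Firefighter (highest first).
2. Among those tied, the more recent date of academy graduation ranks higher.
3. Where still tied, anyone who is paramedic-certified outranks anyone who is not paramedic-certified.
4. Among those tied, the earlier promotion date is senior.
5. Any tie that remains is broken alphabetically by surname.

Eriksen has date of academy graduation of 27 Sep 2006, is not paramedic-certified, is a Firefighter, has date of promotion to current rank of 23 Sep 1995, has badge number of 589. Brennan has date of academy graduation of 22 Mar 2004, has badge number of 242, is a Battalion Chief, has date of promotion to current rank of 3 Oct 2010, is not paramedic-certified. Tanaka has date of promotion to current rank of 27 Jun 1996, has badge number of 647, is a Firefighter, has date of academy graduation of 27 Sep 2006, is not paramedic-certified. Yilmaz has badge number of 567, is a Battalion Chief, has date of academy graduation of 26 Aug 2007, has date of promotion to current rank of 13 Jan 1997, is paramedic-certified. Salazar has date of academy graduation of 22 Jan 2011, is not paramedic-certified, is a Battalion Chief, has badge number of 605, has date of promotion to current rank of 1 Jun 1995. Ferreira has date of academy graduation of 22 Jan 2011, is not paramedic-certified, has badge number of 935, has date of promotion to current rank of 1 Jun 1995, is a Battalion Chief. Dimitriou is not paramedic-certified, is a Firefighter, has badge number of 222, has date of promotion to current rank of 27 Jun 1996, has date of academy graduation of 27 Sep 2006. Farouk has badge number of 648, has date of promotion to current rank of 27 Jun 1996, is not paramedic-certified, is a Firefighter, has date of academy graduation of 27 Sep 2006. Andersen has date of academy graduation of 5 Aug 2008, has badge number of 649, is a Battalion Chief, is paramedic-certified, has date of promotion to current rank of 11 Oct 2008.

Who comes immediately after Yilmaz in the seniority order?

By rank: Ferreira, Salazar, Andersen, Yilmaz and Brennan (Battalion Chief); then Eriksen, Dimitriou, Farouk and Tanaka (Firefighter).
Among Ferreira, Salazar, Andersen, Yilmaz and Brennan, by date of academy graduation (later first): Ferreira and Salazar (22 Jan 2011) before Andersen (5 Aug 2008) before Yilmaz (26 Aug 2007) before Brennan (22 Mar 2004).
Ferreira and Salazar are each not paramedic-certified, so the next rule applies.
Ferreira and Salazar both have date of promotion to current rank 1 Jun 1995, so the next rule applies.
Among Ferreira and Salazar, alphabetically by surname: Ferreira before Salazar.
Eriksen, Dimitriou, Farouk and Tanaka all have date of academy graduation 27 Sep 2006, so the next rule applies.
Eriksen, Dimitriou, Farouk and Tanaka are each not paramedic-certified, so the next rule applies.
Among Eriksen, Dimitriou, Farouk and Tanaka, by date of promotion to current rank (earlier first): Eriksen (23 Sep 1995) before Dimitriou, Farouk and Tanaka (27 Jun 1996).
Among Dimitriou, Farouk and Tanaka, alphabetically by surname: Dimitriou before Farouk before Tanaka.
Order: Ferreira, Salazar, Andersen, Yilmaz, Brennan, Eriksen, Dimitriou, Farouk, Tanaka.

Brennan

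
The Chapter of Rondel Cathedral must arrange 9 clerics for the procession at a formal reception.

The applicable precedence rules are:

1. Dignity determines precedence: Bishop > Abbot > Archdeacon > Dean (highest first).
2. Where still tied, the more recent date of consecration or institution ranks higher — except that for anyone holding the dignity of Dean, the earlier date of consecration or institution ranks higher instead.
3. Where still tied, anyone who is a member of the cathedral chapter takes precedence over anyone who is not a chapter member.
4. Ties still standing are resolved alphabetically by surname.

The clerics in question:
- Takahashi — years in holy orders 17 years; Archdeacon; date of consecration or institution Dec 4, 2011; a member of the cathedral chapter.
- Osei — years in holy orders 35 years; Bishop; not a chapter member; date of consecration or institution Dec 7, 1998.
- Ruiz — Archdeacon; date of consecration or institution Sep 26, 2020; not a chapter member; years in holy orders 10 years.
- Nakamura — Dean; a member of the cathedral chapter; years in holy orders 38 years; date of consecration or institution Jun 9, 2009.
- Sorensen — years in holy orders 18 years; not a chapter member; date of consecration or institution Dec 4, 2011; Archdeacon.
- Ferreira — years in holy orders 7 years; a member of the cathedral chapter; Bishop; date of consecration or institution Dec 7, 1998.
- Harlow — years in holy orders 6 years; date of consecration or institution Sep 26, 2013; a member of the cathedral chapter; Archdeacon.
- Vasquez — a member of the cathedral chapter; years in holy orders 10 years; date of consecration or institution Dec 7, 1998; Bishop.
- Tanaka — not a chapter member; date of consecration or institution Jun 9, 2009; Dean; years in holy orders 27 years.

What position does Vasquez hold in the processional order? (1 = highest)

2

By dignity: Ferreira, Vasquez and Osei (Bishop); then Ruiz, Harlow, Takahashi and Sorensen (Archdeacon); then Nakamura and Tanaka (Dean).
Ferreira, Vasquez and Osei all have date of consecration or institution Dec 7, 1998, so the next rule applies.
Among Ferreira, Vasquez and Osei, a member of the cathedral chapter before not a chapter member: Ferreira and Vasquez (a member of the cathedral chapter) before Osei (not a chapter member).
Among Ferreira and Vasquez, alphabetically by surname: Ferreira before Vasquez.
Among Ruiz, Harlow, Takahashi and Sorensen, by date of consecration or institution (later first): Ruiz (Sep 26, 2020) before Harlow (Sep 26, 2013) before Takahashi and Sorensen (Dec 4, 2011).
Among Takahashi and Sorensen, a member of the cathedral chapter before not a chapter member: Takahashi (a member of the cathedral chapter) before Sorensen (not a chapter member).
Nakamura and Tanaka both have date of consecration or institution Jun 9, 2009, so the next rule applies.
Among Nakamura and Tanaka, a member of the cathedral chapter before not a chapter member: Nakamura (a member of the cathedral chapter) before Tanaka (not a chapter member).
Order: Ferreira, Vasquez, Osei, Ruiz, Harlow, Takahashi, Sorensen, Nakamura, Tanaka. So position 2.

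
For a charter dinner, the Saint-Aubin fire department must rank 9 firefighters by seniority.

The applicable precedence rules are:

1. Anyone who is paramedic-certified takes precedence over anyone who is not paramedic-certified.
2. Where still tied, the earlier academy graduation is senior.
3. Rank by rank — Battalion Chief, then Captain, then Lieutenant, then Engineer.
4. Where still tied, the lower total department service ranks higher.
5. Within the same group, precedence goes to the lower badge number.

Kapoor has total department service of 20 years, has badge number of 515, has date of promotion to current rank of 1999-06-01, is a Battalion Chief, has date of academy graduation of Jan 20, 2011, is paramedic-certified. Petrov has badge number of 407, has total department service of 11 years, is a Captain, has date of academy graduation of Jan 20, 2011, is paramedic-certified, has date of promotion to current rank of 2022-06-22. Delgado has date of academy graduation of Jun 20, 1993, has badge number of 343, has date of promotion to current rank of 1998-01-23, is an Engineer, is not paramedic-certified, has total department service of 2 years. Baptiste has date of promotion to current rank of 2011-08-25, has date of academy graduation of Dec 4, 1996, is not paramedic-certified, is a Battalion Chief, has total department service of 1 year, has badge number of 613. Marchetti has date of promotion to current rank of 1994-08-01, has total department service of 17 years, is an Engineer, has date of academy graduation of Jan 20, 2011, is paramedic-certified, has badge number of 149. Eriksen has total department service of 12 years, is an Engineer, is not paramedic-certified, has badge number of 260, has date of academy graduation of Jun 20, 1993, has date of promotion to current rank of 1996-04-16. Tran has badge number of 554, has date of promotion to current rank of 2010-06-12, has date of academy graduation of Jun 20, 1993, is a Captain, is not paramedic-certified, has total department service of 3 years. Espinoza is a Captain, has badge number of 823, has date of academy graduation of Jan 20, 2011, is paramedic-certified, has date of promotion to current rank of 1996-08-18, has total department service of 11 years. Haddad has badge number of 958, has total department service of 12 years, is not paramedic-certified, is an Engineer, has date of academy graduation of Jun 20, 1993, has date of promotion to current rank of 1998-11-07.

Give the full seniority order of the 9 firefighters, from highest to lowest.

Kapoor, Petrov, Espinoza, Marchetti, Tran, Delgado, Eriksen, Haddad, Baptiste

By the first rule: Kapoor, Petrov, Espinoza and Marchetti (each paramedic-certified); then Tran, Delgado, Eriksen, Haddad and Baptiste (each not paramedic-certified).
Kapoor, Petrov, Espinoza and Marchetti all have date of academy graduation Jan 20, 2011, so the next rule applies.
Among Kapoor, Petrov, Espinoza and Marchetti, by rank: Kapoor (Battalion Chief) before Petrov and Espinoza (Captain) before Marchetti (Engineer).
Petrov and Espinoza both have total department service 11 years, so the next rule applies.
Among Petrov and Espinoza, by badge number (lower first): Petrov (407) before Espinoza (823).
Among Tran, Delgado, Eriksen, Haddad and Baptiste, by date of academy graduation (earlier first): Tran, Delgado, Eriksen and Haddad (Jun 20, 1993) before Baptiste (Dec 4, 1996).
Among Tran, Delgado, Eriksen and Haddad, by rank: Tran (Captain) before Delgado, Eriksen and Haddad (Engineer).
Among Delgado, Eriksen and Haddad, by total department service (lower first): Delgado (2 years) before Eriksen and Haddad (12 years).
Among Eriksen and Haddad, by badge number (lower first): Eriksen (260) before Haddad (958).
Full order: Kapoor, Petrov, Espinoza, Marchetti, Tran, Delgado, Eriksen, Haddad, Baptiste.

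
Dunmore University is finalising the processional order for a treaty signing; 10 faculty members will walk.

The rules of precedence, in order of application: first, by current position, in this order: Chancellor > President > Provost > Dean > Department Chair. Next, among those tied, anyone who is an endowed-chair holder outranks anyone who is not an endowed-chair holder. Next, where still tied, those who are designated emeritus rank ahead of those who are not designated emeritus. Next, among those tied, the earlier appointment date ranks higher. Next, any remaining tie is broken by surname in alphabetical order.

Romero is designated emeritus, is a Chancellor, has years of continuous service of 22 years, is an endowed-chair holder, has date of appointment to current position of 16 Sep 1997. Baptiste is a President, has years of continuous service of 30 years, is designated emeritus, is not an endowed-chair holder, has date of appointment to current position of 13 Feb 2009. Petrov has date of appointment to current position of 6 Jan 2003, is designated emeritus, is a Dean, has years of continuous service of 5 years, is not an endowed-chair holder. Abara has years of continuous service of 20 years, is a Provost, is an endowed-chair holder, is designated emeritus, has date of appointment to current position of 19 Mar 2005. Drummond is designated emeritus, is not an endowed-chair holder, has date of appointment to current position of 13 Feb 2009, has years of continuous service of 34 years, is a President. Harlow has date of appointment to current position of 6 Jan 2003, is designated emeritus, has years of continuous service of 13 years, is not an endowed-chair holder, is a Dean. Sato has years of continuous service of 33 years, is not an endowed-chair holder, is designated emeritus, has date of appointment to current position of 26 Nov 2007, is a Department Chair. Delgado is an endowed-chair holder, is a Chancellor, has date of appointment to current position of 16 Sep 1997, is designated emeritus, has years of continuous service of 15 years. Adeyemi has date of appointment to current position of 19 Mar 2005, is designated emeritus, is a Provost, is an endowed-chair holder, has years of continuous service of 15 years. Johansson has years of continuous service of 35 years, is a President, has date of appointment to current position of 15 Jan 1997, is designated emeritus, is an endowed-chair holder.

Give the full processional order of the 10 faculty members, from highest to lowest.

Delgado, Romero, Johansson, Baptiste, Drummond, Abara, Adeyemi, Harlow, Petrov, Sato

By current position: Delgado and Romero (Chancellor); then Johansson, Baptiste and Drummond (President); then Abara and Adeyemi (Provost); then Harlow and Petrov (Dean); then Sato (Department Chair).
Delgado and Romero are each an endowed-chair holder, so the next rule applies.
Delgado and Romero are each designated emeritus, so the next rule applies.
Delgado and Romero both have date of appointment to current position 16 Sep 1997, so the next rule applies.
Among Delgado and Romero, alphabetically by surname: Delgado before Romero.
Among Johansson, Baptiste and Drummond, an endowed-chair holder before not an endowed-chair holder: Johansson (an endowed-chair holder) before Baptiste and Drummond (not an endowed-chair holder).
Baptiste and Drummond are each designated emeritus, so the next rule applies.
Baptiste and Drummond both have date of appointment to current position 13 Feb 2009, so the next rule applies.
Among Baptiste and Drummond, alphabetically by surname: Baptiste before Drummond.
Abara and Adeyemi are each an endowed-chair holder, so the next rule applies.
Abara and Adeyemi are each designated emeritus, so the next rule applies.
Abara and Adeyemi both have date of appointment to current position 19 Mar 2005, so the next rule applies.
Among Abara and Adeyemi, alphabetically by surname: Abara before Adeyemi.
Harlow and Petrov are each not an endowed-chair holder, so the next rule applies.
Harlow and Petrov are each designated emeritus, so the next rule applies.
Harlow and Petrov both have date of appointment to current position 6 Jan 2003, so the next rule applies.
Among Harlow and Petrov, alphabetically by surname: Harlow before Petrov.
Full order: Delgado, Romero, Johansson, Baptiste, Drummond, Abara, Adeyemi, Harlow, Petrov, Sato.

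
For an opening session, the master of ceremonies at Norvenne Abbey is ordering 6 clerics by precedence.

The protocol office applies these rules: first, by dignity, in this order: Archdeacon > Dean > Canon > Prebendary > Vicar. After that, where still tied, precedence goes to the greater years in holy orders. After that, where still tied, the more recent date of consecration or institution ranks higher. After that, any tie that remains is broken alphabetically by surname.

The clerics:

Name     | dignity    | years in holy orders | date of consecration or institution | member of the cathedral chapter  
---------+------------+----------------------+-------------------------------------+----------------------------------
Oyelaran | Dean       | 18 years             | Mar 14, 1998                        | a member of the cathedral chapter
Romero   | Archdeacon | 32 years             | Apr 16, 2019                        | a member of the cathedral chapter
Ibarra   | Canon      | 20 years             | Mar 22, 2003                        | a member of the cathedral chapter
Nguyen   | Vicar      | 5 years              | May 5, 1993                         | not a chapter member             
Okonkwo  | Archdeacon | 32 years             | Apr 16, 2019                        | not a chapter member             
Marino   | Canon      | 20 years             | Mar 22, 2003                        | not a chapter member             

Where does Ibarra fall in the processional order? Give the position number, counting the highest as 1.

4

By dignity: Okonkwo and Romero (Archdeacon); then Oyelaran (Dean); then Ibarra and Marino (Canon); then Nguyen (Vicar).
Okonkwo and Romero both have years in holy orders 32 years, so the next rule applies.
Okonkwo and Romero both have date of consecration or institution Apr 16, 2019, so the next rule applies.
Among Okonkwo and Romero, alphabetically by surname: Okonkwo before Romero.
Ibarra and Marino both have years in holy orders 20 years, so the next rule applies.
Ibarra and Marino both have date of consecration or institution Mar 22, 2003, so the next rule applies.
Among Ibarra and Marino, alphabetically by surname: Ibarra before Marino.
Order: Okonkwo, Romero, Oyelaran, Ibarra, Marino, Nguyen. So position 4.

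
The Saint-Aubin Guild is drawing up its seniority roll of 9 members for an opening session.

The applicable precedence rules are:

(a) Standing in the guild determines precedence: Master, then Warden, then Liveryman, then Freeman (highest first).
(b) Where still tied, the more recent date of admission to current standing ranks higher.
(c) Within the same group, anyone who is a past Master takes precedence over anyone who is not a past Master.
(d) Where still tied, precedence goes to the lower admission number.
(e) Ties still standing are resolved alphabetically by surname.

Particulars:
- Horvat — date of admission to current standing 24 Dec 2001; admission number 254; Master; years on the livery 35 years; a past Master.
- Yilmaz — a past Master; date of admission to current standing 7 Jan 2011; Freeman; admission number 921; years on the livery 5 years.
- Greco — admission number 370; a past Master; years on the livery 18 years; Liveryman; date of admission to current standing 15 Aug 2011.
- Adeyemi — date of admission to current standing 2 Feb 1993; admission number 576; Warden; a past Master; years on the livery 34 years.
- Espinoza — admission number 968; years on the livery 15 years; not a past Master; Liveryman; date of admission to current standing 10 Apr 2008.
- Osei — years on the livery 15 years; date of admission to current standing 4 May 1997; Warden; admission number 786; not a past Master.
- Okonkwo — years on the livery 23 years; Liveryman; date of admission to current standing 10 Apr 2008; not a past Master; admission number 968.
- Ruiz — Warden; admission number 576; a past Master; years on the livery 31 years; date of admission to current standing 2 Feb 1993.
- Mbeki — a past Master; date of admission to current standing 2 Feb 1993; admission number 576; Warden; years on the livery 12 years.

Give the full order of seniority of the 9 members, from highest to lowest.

Horvat, Osei, Adeyemi, Mbeki, Ruiz, Greco, Espinoza, Okonkwo, Yilmaz

By standing in the guild: Horvat (Master); then Osei, Adeyemi, Mbeki and Ruiz (Warden); then Greco, Espinoza and Okonkwo (Liveryman); then Yilmaz (Freeman).
Among Osei, Adeyemi, Mbeki and Ruiz, by date of admission to current standing (later first): Osei (4 May 1997) before Adeyemi, Mbeki and Ruiz (2 Feb 1993).
Adeyemi, Mbeki and Ruiz are each a past Master, so the next rule applies.
Adeyemi, Mbeki and Ruiz all have admission number 576, so the next rule applies.
Among Adeyemi, Mbeki and Ruiz, alphabetically by surname: Adeyemi before Mbeki before Ruiz.
Among Greco, Espinoza and Okonkwo, by date of admission to current standing (later first): Greco (15 Aug 2011) before Espinoza and Okonkwo (10 Apr 2008).
Espinoza and Okonkwo are each not a past Master, so the next rule applies.
Espinoza and Okonkwo both have admission number 968, so the next rule applies.
Among Espinoza and Okonkwo, alphabetically by surname: Espinoza before Okonkwo.
Full order: Horvat, Osei, Adeyemi, Mbeki, Ruiz, Greco, Espinoza, Okonkwo, Yilmaz.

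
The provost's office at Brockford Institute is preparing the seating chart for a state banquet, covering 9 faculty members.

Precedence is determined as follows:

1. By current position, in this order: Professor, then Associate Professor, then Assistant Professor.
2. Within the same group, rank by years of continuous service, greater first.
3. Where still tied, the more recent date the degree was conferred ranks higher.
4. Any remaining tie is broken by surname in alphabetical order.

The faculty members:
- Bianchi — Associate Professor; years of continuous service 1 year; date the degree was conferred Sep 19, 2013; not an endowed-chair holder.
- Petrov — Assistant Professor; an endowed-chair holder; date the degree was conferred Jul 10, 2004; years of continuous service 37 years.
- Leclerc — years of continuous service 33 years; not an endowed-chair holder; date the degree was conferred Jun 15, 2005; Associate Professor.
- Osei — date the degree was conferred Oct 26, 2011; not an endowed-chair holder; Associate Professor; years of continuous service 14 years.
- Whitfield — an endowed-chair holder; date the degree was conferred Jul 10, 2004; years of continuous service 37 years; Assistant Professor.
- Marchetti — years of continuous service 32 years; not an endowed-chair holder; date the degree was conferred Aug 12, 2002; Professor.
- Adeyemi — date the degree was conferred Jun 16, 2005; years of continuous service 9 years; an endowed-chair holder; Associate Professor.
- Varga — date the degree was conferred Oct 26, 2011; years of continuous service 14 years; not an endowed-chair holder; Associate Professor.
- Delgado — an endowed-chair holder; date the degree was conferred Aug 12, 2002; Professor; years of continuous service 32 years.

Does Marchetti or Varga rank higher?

By current position: Delgado and Marchetti (Professor); then Leclerc, Osei, Varga, Adeyemi and Bianchi (Associate Professor); then Petrov and Whitfield (Assistant Professor).
Delgado and Marchetti both have years of continuous service 32 years, so the next rule applies.
Delgado and Marchetti both have date the degree was conferred Aug 12, 2002, so the next rule applies.
Among Delgado and Marchetti, alphabetically by surname: Delgado before Marchetti.
Among Leclerc, Osei, Varga, Adeyemi and Bianchi, by years of continuous service (higher first): Leclerc (33 years) before Osei and Varga (14 years) before Adeyemi (9 years) before Bianchi (1 year).
Osei and Varga both have date the degree was conferred Oct 26, 2011, so the next rule applies.
Among Osei and Varga, alphabetically by surname: Osei before Varga.
Petrov and Whitfield both have years of continuous service 37 years, so the next rule applies.
Petrov and Whitfield both have date the degree was conferred Jul 10, 2004, so the next rule applies.
Among Petrov and Whitfield, alphabetically by surname: Petrov before Whitfield.
So Marchetti takes precedence.

Marchetti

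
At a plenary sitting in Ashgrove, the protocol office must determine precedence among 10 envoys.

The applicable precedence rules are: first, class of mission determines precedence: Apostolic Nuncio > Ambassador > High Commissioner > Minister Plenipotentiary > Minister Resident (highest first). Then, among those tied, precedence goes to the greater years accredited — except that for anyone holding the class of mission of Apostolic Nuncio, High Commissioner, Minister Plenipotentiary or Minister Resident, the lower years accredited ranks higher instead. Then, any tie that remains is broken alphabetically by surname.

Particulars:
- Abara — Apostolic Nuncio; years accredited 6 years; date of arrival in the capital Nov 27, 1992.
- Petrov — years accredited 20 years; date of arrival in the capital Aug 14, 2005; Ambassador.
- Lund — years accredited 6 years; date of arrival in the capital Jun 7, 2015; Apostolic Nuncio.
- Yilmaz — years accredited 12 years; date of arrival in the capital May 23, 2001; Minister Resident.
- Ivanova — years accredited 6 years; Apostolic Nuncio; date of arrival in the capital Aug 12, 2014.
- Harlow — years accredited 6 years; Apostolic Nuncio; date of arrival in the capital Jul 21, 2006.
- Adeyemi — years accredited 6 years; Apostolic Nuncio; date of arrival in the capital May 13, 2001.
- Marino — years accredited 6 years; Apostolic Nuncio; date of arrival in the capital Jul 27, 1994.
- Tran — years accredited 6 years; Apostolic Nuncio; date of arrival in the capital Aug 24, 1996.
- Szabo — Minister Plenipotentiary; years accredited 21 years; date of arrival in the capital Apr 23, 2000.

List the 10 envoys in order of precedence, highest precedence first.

Abara, Adeyemi, Harlow, Ivanova, Lund, Marino, Tran, Petrov, Szabo, Yilmaz

By class of mission: Abara, Adeyemi, Harlow, Ivanova, Lund, Marino and Tran (Apostolic Nuncio); then Petrov (Ambassador); then Szabo (Minister Plenipotentiary); then Yilmaz (Minister Resident).
Abara, Adeyemi, Harlow, Ivanova, Lund, Marino and Tran all have years accredited 6 years, so the next rule applies.
Among Abara, Adeyemi, Harlow, Ivanova, Lund, Marino and Tran, alphabetically by surname: Abara before Adeyemi before Harlow before Ivanova before Lund before Marino before Tran.
Full order: Abara, Adeyemi, Harlow, Ivanova, Lund, Marino, Tran, Petrov, Szabo, Yilmaz.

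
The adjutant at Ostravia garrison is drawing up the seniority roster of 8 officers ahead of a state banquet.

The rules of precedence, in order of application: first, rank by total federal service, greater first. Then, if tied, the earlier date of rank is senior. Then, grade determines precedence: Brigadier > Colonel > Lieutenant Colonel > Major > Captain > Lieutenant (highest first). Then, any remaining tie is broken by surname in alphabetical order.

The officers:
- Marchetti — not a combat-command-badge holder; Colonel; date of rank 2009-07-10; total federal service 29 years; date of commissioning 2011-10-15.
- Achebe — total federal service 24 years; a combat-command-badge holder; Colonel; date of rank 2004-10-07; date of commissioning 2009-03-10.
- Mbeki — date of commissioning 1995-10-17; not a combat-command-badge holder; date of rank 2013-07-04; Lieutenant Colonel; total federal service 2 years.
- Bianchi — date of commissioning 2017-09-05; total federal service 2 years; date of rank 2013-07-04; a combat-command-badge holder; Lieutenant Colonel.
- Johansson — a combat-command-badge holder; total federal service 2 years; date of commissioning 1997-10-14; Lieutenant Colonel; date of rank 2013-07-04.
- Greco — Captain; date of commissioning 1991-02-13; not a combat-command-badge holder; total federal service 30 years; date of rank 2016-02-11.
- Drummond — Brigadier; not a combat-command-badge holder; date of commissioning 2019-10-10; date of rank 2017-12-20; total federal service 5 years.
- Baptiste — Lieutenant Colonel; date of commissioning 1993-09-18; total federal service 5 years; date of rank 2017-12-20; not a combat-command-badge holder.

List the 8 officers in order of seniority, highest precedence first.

Greco, Marchetti, Achebe, Drummond, Baptiste, Bianchi, Johansson, Mbeki

By total federal service (higher first): Greco (30 years); then Marchetti (29 years); then Achebe (24 years); then Drummond and Baptiste (both 5 years); then Bianchi, Johansson and Mbeki (each 2 years).
Drummond and Baptiste both have date of rank 2017-12-20, so the next rule applies.
Among Drummond and Baptiste, by grade: Drummond (Brigadier) before Baptiste (Lieutenant Colonel).
Bianchi, Johansson and Mbeki all have date of rank 2013-07-04, so the next rule applies.
Bianchi, Johansson and Mbeki are each Lieutenant Colonel, so the next rule applies.
Among Bianchi, Johansson and Mbeki, alphabetically by surname: Bianchi before Johansson before Mbeki.
Full order: Greco, Marchetti, Achebe, Drummond, Baptiste, Bianchi, Johansson, Mbeki.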